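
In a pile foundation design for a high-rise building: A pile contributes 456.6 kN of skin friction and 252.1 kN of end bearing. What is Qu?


Using Qu = Qf + Qb
Qu = 456.6 + 252.1
Qu = 708.7 kN


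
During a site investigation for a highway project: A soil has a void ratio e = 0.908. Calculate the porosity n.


Result: 0.4759

Derivation:
Using the relation n = e / (1 + e)
n = 0.908 / (1 + 0.908)
n = 0.908 / 1.908
n = 0.4759


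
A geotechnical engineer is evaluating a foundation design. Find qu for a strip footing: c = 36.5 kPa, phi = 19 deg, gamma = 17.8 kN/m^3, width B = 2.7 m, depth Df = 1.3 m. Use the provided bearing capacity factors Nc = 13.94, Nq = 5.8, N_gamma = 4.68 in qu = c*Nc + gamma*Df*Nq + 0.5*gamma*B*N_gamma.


Compute qu = c*Nc + gamma*Df*Nq + 0.5*gamma*B*N_gamma
Term 1: 36.5 * 13.94 = 508.81
Term 2: 17.8 * 1.3 * 5.8 = 134.212
Term 3: 0.5 * 17.8 * 2.7 * 4.68 = 112.4604
qu = 508.81 + 134.212 + 112.4604
qu = 755.48 kPa


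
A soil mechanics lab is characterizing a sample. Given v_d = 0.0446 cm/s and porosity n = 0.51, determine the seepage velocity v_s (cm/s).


Result: 0.08745 cm/s

Derivation:
Using v_s = v_d / n
v_s = 0.0446 / 0.51
v_s = 0.08745 cm/s


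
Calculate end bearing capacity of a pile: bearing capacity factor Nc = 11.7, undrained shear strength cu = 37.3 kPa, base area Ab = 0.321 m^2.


Result: 140.09 kN

Derivation:
Using Qb = Nc * cu * Ab
Qb = 11.7 * 37.3 * 0.321
Qb = 140.09 kN


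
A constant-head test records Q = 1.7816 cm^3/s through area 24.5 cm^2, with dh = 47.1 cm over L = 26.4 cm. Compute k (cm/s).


Result: 0.040759 cm/s

Derivation:
Compute hydraulic gradient:
i = dh / L = 47.1 / 26.4 = 1.78409
Then apply Darcy's law:
k = Q / (A * i)
k = 1.7816 / (24.5 * 1.78409)
k = 1.7816 / 43.7102
k = 0.040759 cm/s


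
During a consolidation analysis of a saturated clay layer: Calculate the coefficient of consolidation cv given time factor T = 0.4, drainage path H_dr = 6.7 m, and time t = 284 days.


Using cv = T * H_dr^2 / t
H_dr^2 = 6.7^2 = 44.89
cv = 0.4 * 44.89 / 284
cv = 0.06323 m^2/day


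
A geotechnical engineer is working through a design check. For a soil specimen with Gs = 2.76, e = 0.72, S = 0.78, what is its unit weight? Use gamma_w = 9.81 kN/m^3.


Result: 18.945 kN/m^3

Derivation:
Using gamma = gamma_w * (Gs + S*e) / (1 + e)
Numerator: Gs + S*e = 2.76 + 0.78*0.72 = 3.3216
Denominator: 1 + e = 1 + 0.72 = 1.72
gamma = 9.81 * 3.3216 / 1.72
gamma = 18.945 kN/m^3


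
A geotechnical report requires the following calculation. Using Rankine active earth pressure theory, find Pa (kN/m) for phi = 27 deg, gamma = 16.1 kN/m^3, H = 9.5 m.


Compute active earth pressure coefficient:
Ka = tan^2(45 - phi/2) = tan^2(31.5) = 0.375525
Compute active force:
Pa = 0.5 * Ka * gamma * H^2
Pa = 0.5 * 0.375525 * 16.1 * 9.5^2
Pa = 272.82 kN/m


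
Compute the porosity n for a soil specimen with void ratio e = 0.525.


Using the relation n = e / (1 + e)
n = 0.525 / (1 + 0.525)
n = 0.525 / 1.525
n = 0.3443


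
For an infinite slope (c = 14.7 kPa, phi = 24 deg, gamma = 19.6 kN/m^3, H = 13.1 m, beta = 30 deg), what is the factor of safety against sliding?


Using Fs = c / (gamma*H*sin(beta)*cos(beta)) + tan(phi)/tan(beta)
Cohesion contribution = 14.7 / (19.6*13.1*sin(30)*cos(30))
Cohesion contribution = 0.132218
Friction contribution = tan(24)/tan(30) = 0.771159
Fs = 0.132218 + 0.771159
Fs = 0.903


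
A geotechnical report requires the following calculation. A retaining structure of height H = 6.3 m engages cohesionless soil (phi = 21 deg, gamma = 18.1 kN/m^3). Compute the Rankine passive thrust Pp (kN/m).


Result: 760.43 kN/m

Derivation:
Compute passive earth pressure coefficient:
Kp = tan^2(45 + phi/2) = tan^2(55.5) = 2.117051
Compute passive force:
Pp = 0.5 * Kp * gamma * H^2
Pp = 0.5 * 2.117051 * 18.1 * 6.3^2
Pp = 760.43 kN/m


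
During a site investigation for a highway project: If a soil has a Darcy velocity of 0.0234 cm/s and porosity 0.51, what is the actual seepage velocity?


Using v_s = v_d / n
v_s = 0.0234 / 0.51
v_s = 0.04588 cm/s


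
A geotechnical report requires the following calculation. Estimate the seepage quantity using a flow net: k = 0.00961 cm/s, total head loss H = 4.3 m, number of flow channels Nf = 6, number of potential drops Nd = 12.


Convert k to m/s for unit consistency with H:
k = 0.00961 cm/s = 0.00961 / 100 m/s = 9.61e-05 m/s
Using q = k * H * Nf / Nd
Nf / Nd = 6 / 12 = 0.5
q = 9.61e-05 * 4.3 * 0.5
q = 0.0002066 m^3/s per m


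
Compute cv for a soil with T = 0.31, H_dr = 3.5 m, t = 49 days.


Using cv = T * H_dr^2 / t
H_dr^2 = 3.5^2 = 12.25
cv = 0.31 * 12.25 / 49
cv = 0.0775 m^2/day


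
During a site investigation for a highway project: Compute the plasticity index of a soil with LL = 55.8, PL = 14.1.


Result: 41.7

Derivation:
Using PI = LL - PL
PI = 55.8 - 14.1
PI = 41.7


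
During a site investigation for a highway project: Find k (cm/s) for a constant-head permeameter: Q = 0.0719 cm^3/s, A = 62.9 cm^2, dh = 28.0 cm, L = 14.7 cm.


Result: 0.0006 cm/s

Derivation:
Compute hydraulic gradient:
i = dh / L = 28.0 / 14.7 = 1.90476
Then apply Darcy's law:
k = Q / (A * i)
k = 0.0719 / (62.9 * 1.90476)
k = 0.0719 / 119.81
k = 0.0006 cm/s


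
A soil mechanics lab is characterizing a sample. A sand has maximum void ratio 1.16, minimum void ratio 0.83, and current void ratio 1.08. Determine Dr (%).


Using Dr = (e_max - e) / (e_max - e_min) * 100
e_max - e = 1.16 - 1.08 = 0.08
e_max - e_min = 1.16 - 0.83 = 0.33
Dr = 0.08 / 0.33 * 100
Dr = 24.24 %


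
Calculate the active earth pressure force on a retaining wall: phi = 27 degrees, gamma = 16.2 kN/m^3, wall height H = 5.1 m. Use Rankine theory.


Compute active earth pressure coefficient:
Ka = tan^2(45 - phi/2) = tan^2(31.5) = 0.375525
Compute active force:
Pa = 0.5 * Ka * gamma * H^2
Pa = 0.5 * 0.375525 * 16.2 * 5.1^2
Pa = 79.12 kN/m


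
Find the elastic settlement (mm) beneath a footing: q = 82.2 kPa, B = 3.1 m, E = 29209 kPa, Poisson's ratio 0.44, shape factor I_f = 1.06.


Using Se = q * B * (1 - nu^2) * I_f / E
1 - nu^2 = 1 - 0.44^2 = 0.8064
Se = 82.2 * 3.1 * 0.8064 * 1.06 / 29209
Se = 0.007457 m
Convert to mm: Se = 0.007457 * 1000 = 7.457 mm


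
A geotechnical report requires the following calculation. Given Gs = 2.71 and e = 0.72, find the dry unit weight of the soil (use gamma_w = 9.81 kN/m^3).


Using gamma_d = Gs * gamma_w / (1 + e)
gamma_d = 2.71 * 9.81 / (1 + 0.72)
gamma_d = 2.71 * 9.81 / 1.72
gamma_d = 15.456 kN/m^3


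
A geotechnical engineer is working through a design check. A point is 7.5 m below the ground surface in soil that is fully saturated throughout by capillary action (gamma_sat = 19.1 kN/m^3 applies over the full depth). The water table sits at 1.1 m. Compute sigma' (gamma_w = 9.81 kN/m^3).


Result: 80.47 kPa

Derivation:
Total stress = gamma_sat * depth
sigma = 19.1 * 7.5 = 143.25 kPa
Pore water pressure u = gamma_w * (depth - d_wt)
u = 9.81 * (7.5 - 1.1) = 62.784 kPa
Effective stress = sigma - u
sigma' = 143.25 - 62.784 = 80.47 kPa


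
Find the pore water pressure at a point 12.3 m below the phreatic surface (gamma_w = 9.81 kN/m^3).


Using u = gamma_w * h_w
u = 9.81 * 12.3
u = 120.66 kPa


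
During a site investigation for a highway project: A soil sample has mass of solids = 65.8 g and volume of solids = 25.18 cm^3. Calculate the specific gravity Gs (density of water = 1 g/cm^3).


Using Gs = m_s / (V_s * rho_w)
Since rho_w = 1 g/cm^3:
Gs = 65.8 / 25.18
Gs = 2.613


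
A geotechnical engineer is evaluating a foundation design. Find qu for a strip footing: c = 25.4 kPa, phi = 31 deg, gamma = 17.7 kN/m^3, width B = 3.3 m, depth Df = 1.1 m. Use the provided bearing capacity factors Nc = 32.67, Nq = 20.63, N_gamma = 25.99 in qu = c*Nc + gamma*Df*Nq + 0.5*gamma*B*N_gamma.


Compute qu = c*Nc + gamma*Df*Nq + 0.5*gamma*B*N_gamma
Term 1: 25.4 * 32.67 = 829.818
Term 2: 17.7 * 1.1 * 20.63 = 401.6661
Term 3: 0.5 * 17.7 * 3.3 * 25.99 = 759.03795
qu = 829.818 + 401.6661 + 759.03795
qu = 1990.52 kPa


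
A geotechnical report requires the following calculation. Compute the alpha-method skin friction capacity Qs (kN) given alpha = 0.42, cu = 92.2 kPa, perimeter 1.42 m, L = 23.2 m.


Using Qs = alpha * cu * perimeter * L
Qs = 0.42 * 92.2 * 1.42 * 23.2
Qs = 1275.72 kN


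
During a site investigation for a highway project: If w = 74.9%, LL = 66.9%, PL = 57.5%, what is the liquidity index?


First compute the plasticity index:
PI = LL - PL = 66.9 - 57.5 = 9.4
Then compute the liquidity index:
LI = (w - PL) / PI
LI = (74.9 - 57.5) / 9.4
LI = 1.851


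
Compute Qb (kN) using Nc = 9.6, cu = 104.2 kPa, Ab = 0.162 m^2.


Using Qb = Nc * cu * Ab
Qb = 9.6 * 104.2 * 0.162
Qb = 162.05 kN


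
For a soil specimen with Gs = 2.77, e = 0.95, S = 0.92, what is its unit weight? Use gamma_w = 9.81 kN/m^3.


Using gamma = gamma_w * (Gs + S*e) / (1 + e)
Numerator: Gs + S*e = 2.77 + 0.92*0.95 = 3.644
Denominator: 1 + e = 1 + 0.95 = 1.95
gamma = 9.81 * 3.644 / 1.95
gamma = 18.332 kN/m^3


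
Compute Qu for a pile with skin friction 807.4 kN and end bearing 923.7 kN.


Result: 1731.1 kN

Derivation:
Using Qu = Qf + Qb
Qu = 807.4 + 923.7
Qu = 1731.1 kN


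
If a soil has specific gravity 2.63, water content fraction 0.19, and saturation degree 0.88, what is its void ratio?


Result: 0.5678

Derivation:
Using the relation e = Gs * w / S
e = 2.63 * 0.19 / 0.88
e = 0.5678


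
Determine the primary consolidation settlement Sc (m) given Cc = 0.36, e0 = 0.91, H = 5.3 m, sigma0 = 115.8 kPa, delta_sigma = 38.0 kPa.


Result: 0.1231 m

Derivation:
Using Sc = Cc * H / (1 + e0) * log10((sigma0 + delta_sigma) / sigma0)
Stress ratio = (115.8 + 38.0) / 115.8 = 1.32815
log10(1.32815) = 0.123248
Cc * H / (1 + e0) = 0.36 * 5.3 / (1 + 0.91) = 0.998953
Sc = 0.998953 * 0.123248
Sc = 0.1231 m


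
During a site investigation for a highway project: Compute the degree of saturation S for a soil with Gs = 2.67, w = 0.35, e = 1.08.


Using S = Gs * w / e
S = 2.67 * 0.35 / 1.08
S = 0.8653


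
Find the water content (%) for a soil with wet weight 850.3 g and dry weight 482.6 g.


Using w = (m_wet - m_dry) / m_dry * 100
m_wet - m_dry = 850.3 - 482.6 = 367.7 g
w = 367.7 / 482.6 * 100
w = 76.19 %


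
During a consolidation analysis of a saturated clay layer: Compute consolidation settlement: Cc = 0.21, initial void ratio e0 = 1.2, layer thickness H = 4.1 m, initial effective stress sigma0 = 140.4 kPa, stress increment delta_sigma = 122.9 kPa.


Result: 0.1069 m

Derivation:
Using Sc = Cc * H / (1 + e0) * log10((sigma0 + delta_sigma) / sigma0)
Stress ratio = (140.4 + 122.9) / 140.4 = 1.87536
log10(1.87536) = 0.273084
Cc * H / (1 + e0) = 0.21 * 4.1 / (1 + 1.2) = 0.391364
Sc = 0.391364 * 0.273084
Sc = 0.1069 m


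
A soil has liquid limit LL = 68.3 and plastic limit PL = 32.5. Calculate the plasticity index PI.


Using PI = LL - PL
PI = 68.3 - 32.5
PI = 35.8


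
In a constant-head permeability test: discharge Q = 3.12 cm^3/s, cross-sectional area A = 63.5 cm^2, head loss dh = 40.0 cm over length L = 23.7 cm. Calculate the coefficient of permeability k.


Result: 0.029112 cm/s

Derivation:
Compute hydraulic gradient:
i = dh / L = 40.0 / 23.7 = 1.68776
Then apply Darcy's law:
k = Q / (A * i)
k = 3.12 / (63.5 * 1.68776)
k = 3.12 / 107.173
k = 0.029112 cm/s


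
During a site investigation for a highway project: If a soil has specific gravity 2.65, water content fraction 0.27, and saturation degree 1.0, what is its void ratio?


Using the relation e = Gs * w / S
e = 2.65 * 0.27 / 1.0
e = 0.7155


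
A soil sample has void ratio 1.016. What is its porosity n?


Using the relation n = e / (1 + e)
n = 1.016 / (1 + 1.016)
n = 1.016 / 2.016
n = 0.504


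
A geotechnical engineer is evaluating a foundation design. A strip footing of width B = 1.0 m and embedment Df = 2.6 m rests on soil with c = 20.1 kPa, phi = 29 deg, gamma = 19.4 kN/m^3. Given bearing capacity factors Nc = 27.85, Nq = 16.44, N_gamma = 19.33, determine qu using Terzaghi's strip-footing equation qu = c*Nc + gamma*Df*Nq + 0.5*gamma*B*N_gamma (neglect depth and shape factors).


Compute qu = c*Nc + gamma*Df*Nq + 0.5*gamma*B*N_gamma
Term 1: 20.1 * 27.85 = 559.785
Term 2: 19.4 * 2.6 * 16.44 = 829.2336
Term 3: 0.5 * 19.4 * 1.0 * 19.33 = 187.501
qu = 559.785 + 829.2336 + 187.501
qu = 1576.52 kPa


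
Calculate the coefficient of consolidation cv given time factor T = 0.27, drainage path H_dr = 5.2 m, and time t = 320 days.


Result: 0.02282 m^2/day

Derivation:
Using cv = T * H_dr^2 / t
H_dr^2 = 5.2^2 = 27.04
cv = 0.27 * 27.04 / 320
cv = 0.02282 m^2/day


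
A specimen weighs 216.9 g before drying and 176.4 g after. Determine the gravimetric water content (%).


Result: 22.96 %

Derivation:
Using w = (m_wet - m_dry) / m_dry * 100
m_wet - m_dry = 216.9 - 176.4 = 40.5 g
w = 40.5 / 176.4 * 100
w = 22.96 %


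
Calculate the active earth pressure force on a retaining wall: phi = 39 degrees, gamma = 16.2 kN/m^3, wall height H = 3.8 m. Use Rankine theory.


Compute active earth pressure coefficient:
Ka = tan^2(45 - phi/2) = tan^2(25.5) = 0.227506
Compute active force:
Pa = 0.5 * Ka * gamma * H^2
Pa = 0.5 * 0.227506 * 16.2 * 3.8^2
Pa = 26.61 kN/m


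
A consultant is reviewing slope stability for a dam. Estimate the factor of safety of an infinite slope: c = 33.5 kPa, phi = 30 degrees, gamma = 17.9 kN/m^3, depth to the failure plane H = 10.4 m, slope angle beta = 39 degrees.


Result: 1.081

Derivation:
Using Fs = c / (gamma*H*sin(beta)*cos(beta)) + tan(phi)/tan(beta)
Cohesion contribution = 33.5 / (17.9*10.4*sin(39)*cos(39))
Cohesion contribution = 0.367946
Friction contribution = tan(30)/tan(39) = 0.712968
Fs = 0.367946 + 0.712968
Fs = 1.081


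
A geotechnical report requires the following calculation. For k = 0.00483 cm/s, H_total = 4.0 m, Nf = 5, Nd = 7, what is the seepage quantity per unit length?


Convert k to m/s for unit consistency with H:
k = 0.00483 cm/s = 0.00483 / 100 m/s = 4.83e-05 m/s
Using q = k * H * Nf / Nd
Nf / Nd = 5 / 7 = 0.7143
q = 4.83e-05 * 4.0 * 0.7143
q = 0.000138 m^3/s per m


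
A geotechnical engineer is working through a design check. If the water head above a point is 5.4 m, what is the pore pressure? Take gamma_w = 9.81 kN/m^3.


Result: 52.97 kPa

Derivation:
Using u = gamma_w * h_w
u = 9.81 * 5.4
u = 52.97 kPa


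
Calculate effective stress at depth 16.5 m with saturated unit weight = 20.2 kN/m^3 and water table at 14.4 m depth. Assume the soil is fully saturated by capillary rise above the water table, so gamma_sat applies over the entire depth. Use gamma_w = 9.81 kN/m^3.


Total stress = gamma_sat * depth
sigma = 20.2 * 16.5 = 333.3 kPa
Pore water pressure u = gamma_w * (depth - d_wt)
u = 9.81 * (16.5 - 14.4) = 20.601 kPa
Effective stress = sigma - u
sigma' = 333.3 - 20.601 = 312.7 kPa


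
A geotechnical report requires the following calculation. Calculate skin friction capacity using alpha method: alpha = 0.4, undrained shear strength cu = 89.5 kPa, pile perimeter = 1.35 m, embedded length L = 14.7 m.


Using Qs = alpha * cu * perimeter * L
Qs = 0.4 * 89.5 * 1.35 * 14.7
Qs = 710.45 kN


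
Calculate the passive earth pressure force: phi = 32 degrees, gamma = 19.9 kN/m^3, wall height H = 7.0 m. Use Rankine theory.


Compute passive earth pressure coefficient:
Kp = tan^2(45 + phi/2) = tan^2(61.0) = 3.254588
Compute passive force:
Pp = 0.5 * Kp * gamma * H^2
Pp = 0.5 * 3.254588 * 19.9 * 7.0^2
Pp = 1586.77 kN/m


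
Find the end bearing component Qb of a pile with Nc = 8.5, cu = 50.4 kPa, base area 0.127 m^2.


Result: 54.41 kN

Derivation:
Using Qb = Nc * cu * Ab
Qb = 8.5 * 50.4 * 0.127
Qb = 54.41 kN


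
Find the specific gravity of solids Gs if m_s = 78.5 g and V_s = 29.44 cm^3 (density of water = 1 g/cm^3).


Result: 2.666

Derivation:
Using Gs = m_s / (V_s * rho_w)
Since rho_w = 1 g/cm^3:
Gs = 78.5 / 29.44
Gs = 2.666


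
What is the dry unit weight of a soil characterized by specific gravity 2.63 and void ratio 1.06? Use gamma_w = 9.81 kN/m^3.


Result: 12.524 kN/m^3

Derivation:
Using gamma_d = Gs * gamma_w / (1 + e)
gamma_d = 2.63 * 9.81 / (1 + 1.06)
gamma_d = 2.63 * 9.81 / 2.06
gamma_d = 12.524 kN/m^3


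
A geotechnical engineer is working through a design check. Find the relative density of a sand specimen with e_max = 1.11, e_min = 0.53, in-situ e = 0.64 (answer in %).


Using Dr = (e_max - e) / (e_max - e_min) * 100
e_max - e = 1.11 - 0.64 = 0.47
e_max - e_min = 1.11 - 0.53 = 0.58
Dr = 0.47 / 0.58 * 100
Dr = 81.03 %


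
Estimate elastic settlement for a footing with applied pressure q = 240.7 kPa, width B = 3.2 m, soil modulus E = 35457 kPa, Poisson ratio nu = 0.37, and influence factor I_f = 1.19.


Result: 22.312 mm

Derivation:
Using Se = q * B * (1 - nu^2) * I_f / E
1 - nu^2 = 1 - 0.37^2 = 0.8631
Se = 240.7 * 3.2 * 0.8631 * 1.19 / 35457
Se = 0.022312 m
Convert to mm: Se = 0.022312 * 1000 = 22.312 mm


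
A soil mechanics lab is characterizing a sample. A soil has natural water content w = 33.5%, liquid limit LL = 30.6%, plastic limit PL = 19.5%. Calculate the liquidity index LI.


First compute the plasticity index:
PI = LL - PL = 30.6 - 19.5 = 11.1
Then compute the liquidity index:
LI = (w - PL) / PI
LI = (33.5 - 19.5) / 11.1
LI = 1.261


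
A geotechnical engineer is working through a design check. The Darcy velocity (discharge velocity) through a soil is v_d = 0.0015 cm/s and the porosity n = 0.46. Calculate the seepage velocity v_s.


Result: 0.00326 cm/s

Derivation:
Using v_s = v_d / n
v_s = 0.0015 / 0.46
v_s = 0.00326 cm/s


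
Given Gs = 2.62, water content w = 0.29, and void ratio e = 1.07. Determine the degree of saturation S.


Using S = Gs * w / e
S = 2.62 * 0.29 / 1.07
S = 0.7101


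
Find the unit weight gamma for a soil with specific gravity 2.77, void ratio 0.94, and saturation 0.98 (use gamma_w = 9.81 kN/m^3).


Using gamma = gamma_w * (Gs + S*e) / (1 + e)
Numerator: Gs + S*e = 2.77 + 0.98*0.94 = 3.6912
Denominator: 1 + e = 1 + 0.94 = 1.94
gamma = 9.81 * 3.6912 / 1.94
gamma = 18.665 kN/m^3


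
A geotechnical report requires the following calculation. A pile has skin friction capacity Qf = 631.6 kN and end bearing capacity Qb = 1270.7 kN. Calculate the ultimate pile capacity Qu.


Using Qu = Qf + Qb
Qu = 631.6 + 1270.7
Qu = 1902.3 kN


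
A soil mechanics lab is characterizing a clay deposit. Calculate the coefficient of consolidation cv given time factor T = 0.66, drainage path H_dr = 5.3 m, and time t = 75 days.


Using cv = T * H_dr^2 / t
H_dr^2 = 5.3^2 = 28.09
cv = 0.66 * 28.09 / 75
cv = 0.24719 m^2/day


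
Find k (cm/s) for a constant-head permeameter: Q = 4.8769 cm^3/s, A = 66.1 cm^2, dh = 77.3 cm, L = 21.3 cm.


Compute hydraulic gradient:
i = dh / L = 77.3 / 21.3 = 3.62911
Then apply Darcy's law:
k = Q / (A * i)
k = 4.8769 / (66.1 * 3.62911)
k = 4.8769 / 239.884
k = 0.02033 cm/s


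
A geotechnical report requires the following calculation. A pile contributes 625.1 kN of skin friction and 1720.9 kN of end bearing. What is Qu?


Using Qu = Qf + Qb
Qu = 625.1 + 1720.9
Qu = 2346.0 kN


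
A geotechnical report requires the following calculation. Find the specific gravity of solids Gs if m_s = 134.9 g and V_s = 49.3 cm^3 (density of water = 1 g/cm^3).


Using Gs = m_s / (V_s * rho_w)
Since rho_w = 1 g/cm^3:
Gs = 134.9 / 49.3
Gs = 2.736


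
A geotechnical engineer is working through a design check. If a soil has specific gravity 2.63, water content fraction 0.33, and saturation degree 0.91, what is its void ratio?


Result: 0.9537

Derivation:
Using the relation e = Gs * w / S
e = 2.63 * 0.33 / 0.91
e = 0.9537


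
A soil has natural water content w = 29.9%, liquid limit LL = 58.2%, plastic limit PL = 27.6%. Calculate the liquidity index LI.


First compute the plasticity index:
PI = LL - PL = 58.2 - 27.6 = 30.6
Then compute the liquidity index:
LI = (w - PL) / PI
LI = (29.9 - 27.6) / 30.6
LI = 0.075


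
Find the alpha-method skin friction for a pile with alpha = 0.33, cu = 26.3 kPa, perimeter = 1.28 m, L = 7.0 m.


Using Qs = alpha * cu * perimeter * L
Qs = 0.33 * 26.3 * 1.28 * 7.0
Qs = 77.76 kN


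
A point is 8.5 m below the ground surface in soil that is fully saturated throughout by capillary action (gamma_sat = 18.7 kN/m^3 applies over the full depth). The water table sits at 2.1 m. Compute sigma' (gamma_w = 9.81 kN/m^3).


Result: 96.17 kPa

Derivation:
Total stress = gamma_sat * depth
sigma = 18.7 * 8.5 = 158.95 kPa
Pore water pressure u = gamma_w * (depth - d_wt)
u = 9.81 * (8.5 - 2.1) = 62.784 kPa
Effective stress = sigma - u
sigma' = 158.95 - 62.784 = 96.17 kPa


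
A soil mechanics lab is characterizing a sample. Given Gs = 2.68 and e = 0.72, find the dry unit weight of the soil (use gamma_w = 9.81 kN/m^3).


Using gamma_d = Gs * gamma_w / (1 + e)
gamma_d = 2.68 * 9.81 / (1 + 0.72)
gamma_d = 2.68 * 9.81 / 1.72
gamma_d = 15.285 kN/m^3


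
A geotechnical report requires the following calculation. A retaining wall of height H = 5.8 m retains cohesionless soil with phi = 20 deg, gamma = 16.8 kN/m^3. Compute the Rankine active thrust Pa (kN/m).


Compute active earth pressure coefficient:
Ka = tan^2(45 - phi/2) = tan^2(35.0) = 0.490291
Compute active force:
Pa = 0.5 * Ka * gamma * H^2
Pa = 0.5 * 0.490291 * 16.8 * 5.8^2
Pa = 138.54 kN/m


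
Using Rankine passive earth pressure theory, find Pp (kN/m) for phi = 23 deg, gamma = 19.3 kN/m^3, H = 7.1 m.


Result: 1110.4 kN/m

Derivation:
Compute passive earth pressure coefficient:
Kp = tan^2(45 + phi/2) = tan^2(56.5) = 2.282623
Compute passive force:
Pp = 0.5 * Kp * gamma * H^2
Pp = 0.5 * 2.282623 * 19.3 * 7.1^2
Pp = 1110.4 kN/m


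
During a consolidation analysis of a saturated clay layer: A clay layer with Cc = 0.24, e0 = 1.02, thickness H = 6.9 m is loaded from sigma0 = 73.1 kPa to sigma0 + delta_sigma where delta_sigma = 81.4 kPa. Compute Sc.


Using Sc = Cc * H / (1 + e0) * log10((sigma0 + delta_sigma) / sigma0)
Stress ratio = (73.1 + 81.4) / 73.1 = 2.11354
log10(2.11354) = 0.325011
Cc * H / (1 + e0) = 0.24 * 6.9 / (1 + 1.02) = 0.819802
Sc = 0.819802 * 0.325011
Sc = 0.2664 m


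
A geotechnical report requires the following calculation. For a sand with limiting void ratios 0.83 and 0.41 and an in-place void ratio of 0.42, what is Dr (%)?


Using Dr = (e_max - e) / (e_max - e_min) * 100
e_max - e = 0.83 - 0.42 = 0.41
e_max - e_min = 0.83 - 0.41 = 0.42
Dr = 0.41 / 0.42 * 100
Dr = 97.62 %


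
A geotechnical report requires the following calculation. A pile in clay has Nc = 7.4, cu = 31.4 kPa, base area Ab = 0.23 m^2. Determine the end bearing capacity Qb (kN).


Using Qb = Nc * cu * Ab
Qb = 7.4 * 31.4 * 0.23
Qb = 53.44 kN


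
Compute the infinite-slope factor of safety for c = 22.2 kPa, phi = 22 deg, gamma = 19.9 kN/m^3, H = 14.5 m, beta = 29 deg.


Result: 0.91

Derivation:
Using Fs = c / (gamma*H*sin(beta)*cos(beta)) + tan(phi)/tan(beta)
Cohesion contribution = 22.2 / (19.9*14.5*sin(29)*cos(29))
Cohesion contribution = 0.181443
Friction contribution = tan(22)/tan(29) = 0.728883
Fs = 0.181443 + 0.728883
Fs = 0.91


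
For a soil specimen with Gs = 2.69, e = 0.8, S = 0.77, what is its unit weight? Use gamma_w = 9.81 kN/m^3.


Using gamma = gamma_w * (Gs + S*e) / (1 + e)
Numerator: Gs + S*e = 2.69 + 0.77*0.8 = 3.306
Denominator: 1 + e = 1 + 0.8 = 1.8
gamma = 9.81 * 3.306 / 1.8
gamma = 18.018 kN/m^3


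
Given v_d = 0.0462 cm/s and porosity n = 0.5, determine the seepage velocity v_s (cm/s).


Using v_s = v_d / n
v_s = 0.0462 / 0.5
v_s = 0.0924 cm/s


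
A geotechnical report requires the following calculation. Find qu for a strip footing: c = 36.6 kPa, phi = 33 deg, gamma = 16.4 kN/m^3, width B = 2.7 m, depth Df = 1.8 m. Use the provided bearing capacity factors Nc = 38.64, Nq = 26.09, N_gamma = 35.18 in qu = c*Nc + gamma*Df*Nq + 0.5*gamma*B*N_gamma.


Result: 2963.29 kPa

Derivation:
Compute qu = c*Nc + gamma*Df*Nq + 0.5*gamma*B*N_gamma
Term 1: 36.6 * 38.64 = 1414.224
Term 2: 16.4 * 1.8 * 26.09 = 770.1768
Term 3: 0.5 * 16.4 * 2.7 * 35.18 = 778.8852
qu = 1414.224 + 770.1768 + 778.8852
qu = 2963.29 kPa


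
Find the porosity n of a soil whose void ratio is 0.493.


Using the relation n = e / (1 + e)
n = 0.493 / (1 + 0.493)
n = 0.493 / 1.493
n = 0.3302


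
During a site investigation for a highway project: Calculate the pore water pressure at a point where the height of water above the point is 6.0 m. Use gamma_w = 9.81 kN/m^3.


Result: 58.86 kPa

Derivation:
Using u = gamma_w * h_w
u = 9.81 * 6.0
u = 58.86 kPa


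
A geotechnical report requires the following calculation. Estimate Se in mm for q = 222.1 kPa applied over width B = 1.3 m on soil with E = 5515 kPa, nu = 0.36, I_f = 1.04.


Result: 47.391 mm

Derivation:
Using Se = q * B * (1 - nu^2) * I_f / E
1 - nu^2 = 1 - 0.36^2 = 0.8704
Se = 222.1 * 1.3 * 0.8704 * 1.04 / 5515
Se = 0.047391 m
Convert to mm: Se = 0.047391 * 1000 = 47.391 mm


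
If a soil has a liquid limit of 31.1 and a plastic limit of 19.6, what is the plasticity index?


Using PI = LL - PL
PI = 31.1 - 19.6
PI = 11.5


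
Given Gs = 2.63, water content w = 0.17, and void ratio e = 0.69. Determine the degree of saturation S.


Using S = Gs * w / e
S = 2.63 * 0.17 / 0.69
S = 0.648


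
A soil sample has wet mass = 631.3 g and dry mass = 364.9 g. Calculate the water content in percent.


Using w = (m_wet - m_dry) / m_dry * 100
m_wet - m_dry = 631.3 - 364.9 = 266.4 g
w = 266.4 / 364.9 * 100
w = 73.01 %


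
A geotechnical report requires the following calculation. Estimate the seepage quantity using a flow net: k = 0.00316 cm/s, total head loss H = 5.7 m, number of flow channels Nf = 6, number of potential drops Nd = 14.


Result: 7.719e-05 m^3/s per m

Derivation:
Convert k to m/s for unit consistency with H:
k = 0.00316 cm/s = 0.00316 / 100 m/s = 3.16e-05 m/s
Using q = k * H * Nf / Nd
Nf / Nd = 6 / 14 = 0.4286
q = 3.16e-05 * 5.7 * 0.4286
q = 7.719e-05 m^3/s per m


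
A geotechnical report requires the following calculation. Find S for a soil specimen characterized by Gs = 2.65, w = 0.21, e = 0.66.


Using S = Gs * w / e
S = 2.65 * 0.21 / 0.66
S = 0.8432


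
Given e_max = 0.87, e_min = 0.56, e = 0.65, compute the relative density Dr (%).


Result: 70.97 %

Derivation:
Using Dr = (e_max - e) / (e_max - e_min) * 100
e_max - e = 0.87 - 0.65 = 0.22
e_max - e_min = 0.87 - 0.56 = 0.31
Dr = 0.22 / 0.31 * 100
Dr = 70.97 %


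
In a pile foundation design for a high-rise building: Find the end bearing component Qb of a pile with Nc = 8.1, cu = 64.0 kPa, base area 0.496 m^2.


Result: 257.13 kN

Derivation:
Using Qb = Nc * cu * Ab
Qb = 8.1 * 64.0 * 0.496
Qb = 257.13 kN


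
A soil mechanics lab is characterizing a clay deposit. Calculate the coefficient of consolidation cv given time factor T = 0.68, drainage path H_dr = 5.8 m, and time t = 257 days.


Using cv = T * H_dr^2 / t
H_dr^2 = 5.8^2 = 33.64
cv = 0.68 * 33.64 / 257
cv = 0.08901 m^2/day


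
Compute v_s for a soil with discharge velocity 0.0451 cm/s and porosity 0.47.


Using v_s = v_d / n
v_s = 0.0451 / 0.47
v_s = 0.09596 cm/s


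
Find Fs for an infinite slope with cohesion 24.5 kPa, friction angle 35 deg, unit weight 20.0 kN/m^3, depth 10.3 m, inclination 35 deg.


Result: 1.253

Derivation:
Using Fs = c / (gamma*H*sin(beta)*cos(beta)) + tan(phi)/tan(beta)
Cohesion contribution = 24.5 / (20.0*10.3*sin(35)*cos(35))
Cohesion contribution = 0.25313
Friction contribution = tan(35)/tan(35) = 1
Fs = 0.25313 + 1
Fs = 1.253


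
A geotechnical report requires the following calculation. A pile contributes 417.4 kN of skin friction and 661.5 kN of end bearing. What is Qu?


Using Qu = Qf + Qb
Qu = 417.4 + 661.5
Qu = 1078.9 kN


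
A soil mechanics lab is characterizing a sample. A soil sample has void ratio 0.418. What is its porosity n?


Using the relation n = e / (1 + e)
n = 0.418 / (1 + 0.418)
n = 0.418 / 1.418
n = 0.2948


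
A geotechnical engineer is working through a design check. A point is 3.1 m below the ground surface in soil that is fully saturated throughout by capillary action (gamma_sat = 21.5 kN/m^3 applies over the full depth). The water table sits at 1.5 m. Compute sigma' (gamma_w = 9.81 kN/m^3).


Result: 50.95 kPa

Derivation:
Total stress = gamma_sat * depth
sigma = 21.5 * 3.1 = 66.65 kPa
Pore water pressure u = gamma_w * (depth - d_wt)
u = 9.81 * (3.1 - 1.5) = 15.696 kPa
Effective stress = sigma - u
sigma' = 66.65 - 15.696 = 50.95 kPa


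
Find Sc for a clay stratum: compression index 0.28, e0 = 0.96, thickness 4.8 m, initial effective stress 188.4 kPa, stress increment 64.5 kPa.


Using Sc = Cc * H / (1 + e0) * log10((sigma0 + delta_sigma) / sigma0)
Stress ratio = (188.4 + 64.5) / 188.4 = 1.34236
log10(1.34236) = 0.127868
Cc * H / (1 + e0) = 0.28 * 4.8 / (1 + 0.96) = 0.685714
Sc = 0.685714 * 0.127868
Sc = 0.0877 m


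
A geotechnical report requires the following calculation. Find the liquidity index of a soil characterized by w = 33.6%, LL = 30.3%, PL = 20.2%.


First compute the plasticity index:
PI = LL - PL = 30.3 - 20.2 = 10.1
Then compute the liquidity index:
LI = (w - PL) / PI
LI = (33.6 - 20.2) / 10.1
LI = 1.327


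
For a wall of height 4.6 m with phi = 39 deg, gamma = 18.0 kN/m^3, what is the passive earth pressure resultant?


Compute passive earth pressure coefficient:
Kp = tan^2(45 + phi/2) = tan^2(64.5) = 4.395495
Compute passive force:
Pp = 0.5 * Kp * gamma * H^2
Pp = 0.5 * 4.395495 * 18.0 * 4.6^2
Pp = 837.08 kN/m


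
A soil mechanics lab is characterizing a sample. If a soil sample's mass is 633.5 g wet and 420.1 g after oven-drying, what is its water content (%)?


Using w = (m_wet - m_dry) / m_dry * 100
m_wet - m_dry = 633.5 - 420.1 = 213.4 g
w = 213.4 / 420.1 * 100
w = 50.8 %


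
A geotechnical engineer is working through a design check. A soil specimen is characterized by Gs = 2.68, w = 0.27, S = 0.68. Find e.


Result: 1.0641

Derivation:
Using the relation e = Gs * w / S
e = 2.68 * 0.27 / 0.68
e = 1.0641


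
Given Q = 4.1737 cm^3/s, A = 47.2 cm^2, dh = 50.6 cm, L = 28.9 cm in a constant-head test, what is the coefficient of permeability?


Result: 0.050504 cm/s

Derivation:
Compute hydraulic gradient:
i = dh / L = 50.6 / 28.9 = 1.75087
Then apply Darcy's law:
k = Q / (A * i)
k = 4.1737 / (47.2 * 1.75087)
k = 4.1737 / 82.6408
k = 0.050504 cm/s


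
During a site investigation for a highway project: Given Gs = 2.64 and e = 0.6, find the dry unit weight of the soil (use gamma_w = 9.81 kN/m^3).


Using gamma_d = Gs * gamma_w / (1 + e)
gamma_d = 2.64 * 9.81 / (1 + 0.6)
gamma_d = 2.64 * 9.81 / 1.6
gamma_d = 16.186 kN/m^3


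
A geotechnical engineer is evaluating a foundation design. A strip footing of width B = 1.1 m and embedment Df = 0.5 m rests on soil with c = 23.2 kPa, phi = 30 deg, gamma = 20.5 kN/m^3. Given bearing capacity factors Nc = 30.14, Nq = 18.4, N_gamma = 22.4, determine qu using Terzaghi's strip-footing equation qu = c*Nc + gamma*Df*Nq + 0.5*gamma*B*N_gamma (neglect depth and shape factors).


Compute qu = c*Nc + gamma*Df*Nq + 0.5*gamma*B*N_gamma
Term 1: 23.2 * 30.14 = 699.248
Term 2: 20.5 * 0.5 * 18.4 = 188.6
Term 3: 0.5 * 20.5 * 1.1 * 22.4 = 252.56
qu = 699.248 + 188.6 + 252.56
qu = 1140.41 kPa


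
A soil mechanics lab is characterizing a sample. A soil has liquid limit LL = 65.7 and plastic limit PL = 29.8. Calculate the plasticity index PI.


Result: 35.9

Derivation:
Using PI = LL - PL
PI = 65.7 - 29.8
PI = 35.9


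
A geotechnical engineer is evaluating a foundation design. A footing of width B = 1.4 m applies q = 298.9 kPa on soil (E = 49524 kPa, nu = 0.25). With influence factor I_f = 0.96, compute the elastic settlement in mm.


Using Se = q * B * (1 - nu^2) * I_f / E
1 - nu^2 = 1 - 0.25^2 = 0.9375
Se = 298.9 * 1.4 * 0.9375 * 0.96 / 49524
Se = 0.007605 m
Convert to mm: Se = 0.007605 * 1000 = 7.605 mm


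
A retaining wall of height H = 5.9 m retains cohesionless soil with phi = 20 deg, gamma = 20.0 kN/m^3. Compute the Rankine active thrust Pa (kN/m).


Result: 170.67 kN/m

Derivation:
Compute active earth pressure coefficient:
Ka = tan^2(45 - phi/2) = tan^2(35.0) = 0.490291
Compute active force:
Pa = 0.5 * Ka * gamma * H^2
Pa = 0.5 * 0.490291 * 20.0 * 5.9^2
Pa = 170.67 kN/m


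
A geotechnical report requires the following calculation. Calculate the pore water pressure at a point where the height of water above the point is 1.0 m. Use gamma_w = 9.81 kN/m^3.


Using u = gamma_w * h_w
u = 9.81 * 1.0
u = 9.81 kPa


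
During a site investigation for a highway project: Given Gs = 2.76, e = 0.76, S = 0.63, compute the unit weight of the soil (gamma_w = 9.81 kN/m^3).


Using gamma = gamma_w * (Gs + S*e) / (1 + e)
Numerator: Gs + S*e = 2.76 + 0.63*0.76 = 3.2388
Denominator: 1 + e = 1 + 0.76 = 1.76
gamma = 9.81 * 3.2388 / 1.76
gamma = 18.053 kN/m^3


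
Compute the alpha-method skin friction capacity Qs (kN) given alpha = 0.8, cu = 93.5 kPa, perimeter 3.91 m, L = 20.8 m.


Using Qs = alpha * cu * perimeter * L
Qs = 0.8 * 93.5 * 3.91 * 20.8
Qs = 6083.33 kN


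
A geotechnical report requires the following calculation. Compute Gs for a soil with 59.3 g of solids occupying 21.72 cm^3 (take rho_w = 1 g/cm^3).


Using Gs = m_s / (V_s * rho_w)
Since rho_w = 1 g/cm^3:
Gs = 59.3 / 21.72
Gs = 2.73


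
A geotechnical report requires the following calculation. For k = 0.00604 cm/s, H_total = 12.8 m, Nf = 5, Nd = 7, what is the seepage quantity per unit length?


Convert k to m/s for unit consistency with H:
k = 0.00604 cm/s = 0.00604 / 100 m/s = 6.04e-05 m/s
Using q = k * H * Nf / Nd
Nf / Nd = 5 / 7 = 0.7143
q = 6.04e-05 * 12.8 * 0.7143
q = 0.0005522 m^3/s per m


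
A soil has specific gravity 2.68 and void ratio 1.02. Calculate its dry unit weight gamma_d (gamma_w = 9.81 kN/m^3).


Using gamma_d = Gs * gamma_w / (1 + e)
gamma_d = 2.68 * 9.81 / (1 + 1.02)
gamma_d = 2.68 * 9.81 / 2.02
gamma_d = 13.015 kN/m^3


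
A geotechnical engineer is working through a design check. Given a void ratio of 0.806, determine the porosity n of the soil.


Using the relation n = e / (1 + e)
n = 0.806 / (1 + 0.806)
n = 0.806 / 1.806
n = 0.4463


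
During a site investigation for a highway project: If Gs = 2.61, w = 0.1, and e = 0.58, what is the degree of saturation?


Result: 0.45

Derivation:
Using S = Gs * w / e
S = 2.61 * 0.1 / 0.58
S = 0.45


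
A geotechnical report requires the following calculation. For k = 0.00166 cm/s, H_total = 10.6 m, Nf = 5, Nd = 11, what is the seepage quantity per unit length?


Result: 7.998e-05 m^3/s per m

Derivation:
Convert k to m/s for unit consistency with H:
k = 0.00166 cm/s = 0.00166 / 100 m/s = 1.66e-05 m/s
Using q = k * H * Nf / Nd
Nf / Nd = 5 / 11 = 0.4545
q = 1.66e-05 * 10.6 * 0.4545
q = 7.998e-05 m^3/s per m


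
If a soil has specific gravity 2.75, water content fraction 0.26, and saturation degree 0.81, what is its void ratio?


Result: 0.8827

Derivation:
Using the relation e = Gs * w / S
e = 2.75 * 0.26 / 0.81
e = 0.8827


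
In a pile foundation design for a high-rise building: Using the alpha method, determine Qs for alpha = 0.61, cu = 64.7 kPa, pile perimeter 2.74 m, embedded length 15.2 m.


Using Qs = alpha * cu * perimeter * L
Qs = 0.61 * 64.7 * 2.74 * 15.2
Qs = 1643.72 kN


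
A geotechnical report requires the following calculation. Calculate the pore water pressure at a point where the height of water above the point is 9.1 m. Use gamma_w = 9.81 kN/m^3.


Using u = gamma_w * h_w
u = 9.81 * 9.1
u = 89.27 kPa


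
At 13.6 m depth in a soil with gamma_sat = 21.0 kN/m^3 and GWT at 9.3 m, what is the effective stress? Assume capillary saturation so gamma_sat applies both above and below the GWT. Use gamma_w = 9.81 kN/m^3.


Result: 243.42 kPa

Derivation:
Total stress = gamma_sat * depth
sigma = 21.0 * 13.6 = 285.6 kPa
Pore water pressure u = gamma_w * (depth - d_wt)
u = 9.81 * (13.6 - 9.3) = 42.183 kPa
Effective stress = sigma - u
sigma' = 285.6 - 42.183 = 243.42 kPa


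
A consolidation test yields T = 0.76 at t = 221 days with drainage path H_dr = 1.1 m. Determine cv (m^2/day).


Using cv = T * H_dr^2 / t
H_dr^2 = 1.1^2 = 1.21
cv = 0.76 * 1.21 / 221
cv = 0.00416 m^2/day


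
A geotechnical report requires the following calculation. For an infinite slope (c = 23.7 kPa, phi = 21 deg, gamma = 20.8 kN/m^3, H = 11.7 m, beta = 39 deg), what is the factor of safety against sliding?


Using Fs = c / (gamma*H*sin(beta)*cos(beta)) + tan(phi)/tan(beta)
Cohesion contribution = 23.7 / (20.8*11.7*sin(39)*cos(39))
Cohesion contribution = 0.199125
Friction contribution = tan(21)/tan(39) = 0.474033
Fs = 0.199125 + 0.474033
Fs = 0.673


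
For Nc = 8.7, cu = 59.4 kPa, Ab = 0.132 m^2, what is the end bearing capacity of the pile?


Using Qb = Nc * cu * Ab
Qb = 8.7 * 59.4 * 0.132
Qb = 68.21 kN


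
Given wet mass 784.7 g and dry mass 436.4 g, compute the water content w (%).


Using w = (m_wet - m_dry) / m_dry * 100
m_wet - m_dry = 784.7 - 436.4 = 348.3 g
w = 348.3 / 436.4 * 100
w = 79.81 %


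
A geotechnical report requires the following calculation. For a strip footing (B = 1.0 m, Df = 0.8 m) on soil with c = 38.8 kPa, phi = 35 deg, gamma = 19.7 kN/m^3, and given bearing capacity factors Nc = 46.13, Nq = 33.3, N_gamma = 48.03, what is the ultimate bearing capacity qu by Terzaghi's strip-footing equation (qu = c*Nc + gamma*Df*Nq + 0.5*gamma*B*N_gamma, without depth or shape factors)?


Compute qu = c*Nc + gamma*Df*Nq + 0.5*gamma*B*N_gamma
Term 1: 38.8 * 46.13 = 1789.844
Term 2: 19.7 * 0.8 * 33.3 = 524.808
Term 3: 0.5 * 19.7 * 1.0 * 48.03 = 473.0955
qu = 1789.844 + 524.808 + 473.0955
qu = 2787.75 kPa


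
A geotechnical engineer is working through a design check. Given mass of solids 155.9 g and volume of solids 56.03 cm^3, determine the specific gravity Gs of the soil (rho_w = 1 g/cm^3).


Using Gs = m_s / (V_s * rho_w)
Since rho_w = 1 g/cm^3:
Gs = 155.9 / 56.03
Gs = 2.782


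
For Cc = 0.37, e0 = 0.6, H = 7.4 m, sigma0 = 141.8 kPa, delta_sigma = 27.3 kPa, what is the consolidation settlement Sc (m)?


Result: 0.1309 m

Derivation:
Using Sc = Cc * H / (1 + e0) * log10((sigma0 + delta_sigma) / sigma0)
Stress ratio = (141.8 + 27.3) / 141.8 = 1.19252
log10(1.19252) = 0.0764674
Cc * H / (1 + e0) = 0.37 * 7.4 / (1 + 0.6) = 1.71125
Sc = 1.71125 * 0.0764674
Sc = 0.1309 m


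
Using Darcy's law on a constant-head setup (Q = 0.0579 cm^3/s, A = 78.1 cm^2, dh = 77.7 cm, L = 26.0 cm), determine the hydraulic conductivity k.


Compute hydraulic gradient:
i = dh / L = 77.7 / 26.0 = 2.98846
Then apply Darcy's law:
k = Q / (A * i)
k = 0.0579 / (78.1 * 2.98846)
k = 0.0579 / 233.399
k = 0.000248 cm/s


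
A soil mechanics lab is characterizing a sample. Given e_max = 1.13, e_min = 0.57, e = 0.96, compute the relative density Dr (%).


Using Dr = (e_max - e) / (e_max - e_min) * 100
e_max - e = 1.13 - 0.96 = 0.17
e_max - e_min = 1.13 - 0.57 = 0.56
Dr = 0.17 / 0.56 * 100
Dr = 30.36 %


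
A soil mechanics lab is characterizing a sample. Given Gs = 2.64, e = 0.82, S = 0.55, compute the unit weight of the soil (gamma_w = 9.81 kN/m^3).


Using gamma = gamma_w * (Gs + S*e) / (1 + e)
Numerator: Gs + S*e = 2.64 + 0.55*0.82 = 3.091
Denominator: 1 + e = 1 + 0.82 = 1.82
gamma = 9.81 * 3.091 / 1.82
gamma = 16.661 kN/m^3


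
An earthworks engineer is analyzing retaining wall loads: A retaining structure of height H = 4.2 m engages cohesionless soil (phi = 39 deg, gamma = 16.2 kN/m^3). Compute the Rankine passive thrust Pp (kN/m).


Result: 628.05 kN/m

Derivation:
Compute passive earth pressure coefficient:
Kp = tan^2(45 + phi/2) = tan^2(64.5) = 4.395495
Compute passive force:
Pp = 0.5 * Kp * gamma * H^2
Pp = 0.5 * 4.395495 * 16.2 * 4.2^2
Pp = 628.05 kN/m
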